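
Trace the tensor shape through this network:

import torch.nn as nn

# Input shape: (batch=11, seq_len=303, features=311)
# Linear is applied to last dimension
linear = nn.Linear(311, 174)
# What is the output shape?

Input shape: (11, 303, 311)
Output shape: (11, 303, 174)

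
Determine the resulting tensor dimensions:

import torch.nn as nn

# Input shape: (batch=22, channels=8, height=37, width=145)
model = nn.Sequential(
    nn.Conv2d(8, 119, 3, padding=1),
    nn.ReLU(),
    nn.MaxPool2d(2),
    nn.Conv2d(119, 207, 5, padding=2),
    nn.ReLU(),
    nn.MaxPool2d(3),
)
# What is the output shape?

Input shape: (22, 8, 37, 145)
  -> after first Conv2d: (22, 119, 37, 145)
  -> after first MaxPool2d: (22, 119, 18, 72)
  -> after second Conv2d: (22, 207, 18, 72)
Output shape: (22, 207, 6, 24)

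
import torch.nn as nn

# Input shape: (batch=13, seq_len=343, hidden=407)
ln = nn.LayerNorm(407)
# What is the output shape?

Input shape: (13, 343, 407)
Output shape: (13, 343, 407)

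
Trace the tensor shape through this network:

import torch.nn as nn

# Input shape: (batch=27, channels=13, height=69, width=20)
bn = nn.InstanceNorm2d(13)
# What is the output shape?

Input shape: (27, 13, 69, 20)
Output shape: (27, 13, 69, 20)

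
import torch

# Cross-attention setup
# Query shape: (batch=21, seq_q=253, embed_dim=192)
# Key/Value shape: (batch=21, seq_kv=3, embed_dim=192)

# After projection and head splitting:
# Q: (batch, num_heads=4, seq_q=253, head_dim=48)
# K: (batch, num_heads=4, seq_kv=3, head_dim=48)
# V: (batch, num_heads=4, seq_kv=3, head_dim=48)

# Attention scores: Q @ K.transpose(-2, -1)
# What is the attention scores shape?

Input shape: (21, 253, 192)
Output shape: (21, 4, 253, 3)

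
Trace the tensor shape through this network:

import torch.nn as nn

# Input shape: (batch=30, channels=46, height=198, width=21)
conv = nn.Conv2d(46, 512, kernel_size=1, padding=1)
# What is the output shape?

Input shape: (30, 46, 198, 21)
Output shape: (30, 512, 200, 23)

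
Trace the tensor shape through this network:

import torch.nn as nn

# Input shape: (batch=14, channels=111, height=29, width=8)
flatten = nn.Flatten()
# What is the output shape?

Input shape: (14, 111, 29, 8)
Output shape: (14, 25752)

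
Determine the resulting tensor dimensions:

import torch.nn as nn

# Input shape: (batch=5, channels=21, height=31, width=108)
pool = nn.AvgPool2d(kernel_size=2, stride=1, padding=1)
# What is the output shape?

Input shape: (5, 21, 31, 108)
Output shape: (5, 21, 32, 109)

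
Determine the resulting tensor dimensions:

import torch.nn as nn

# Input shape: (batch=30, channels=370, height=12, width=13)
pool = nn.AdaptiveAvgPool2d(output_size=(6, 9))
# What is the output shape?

Input shape: (30, 370, 12, 13)
Output shape: (30, 370, 6, 9)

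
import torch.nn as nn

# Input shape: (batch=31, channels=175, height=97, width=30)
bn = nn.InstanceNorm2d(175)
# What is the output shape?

Input shape: (31, 175, 97, 30)
Output shape: (31, 175, 97, 30)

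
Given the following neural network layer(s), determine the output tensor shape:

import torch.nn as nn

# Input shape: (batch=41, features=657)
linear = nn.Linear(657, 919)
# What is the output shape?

Input shape: (41, 657)
Output shape: (41, 919)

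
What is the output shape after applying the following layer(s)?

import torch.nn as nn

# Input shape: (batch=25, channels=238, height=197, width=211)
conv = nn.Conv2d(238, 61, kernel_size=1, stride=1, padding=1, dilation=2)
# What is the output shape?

Input shape: (25, 238, 197, 211)
Output shape: (25, 61, 199, 213)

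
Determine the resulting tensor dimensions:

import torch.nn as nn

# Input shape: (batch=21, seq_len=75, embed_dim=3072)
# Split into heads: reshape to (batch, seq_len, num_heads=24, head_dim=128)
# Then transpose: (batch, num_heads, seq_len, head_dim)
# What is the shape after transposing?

Input shape: (21, 75, 3072)
  -> after reshape: (21, 75, 24, 128)
Output shape: (21, 24, 75, 128)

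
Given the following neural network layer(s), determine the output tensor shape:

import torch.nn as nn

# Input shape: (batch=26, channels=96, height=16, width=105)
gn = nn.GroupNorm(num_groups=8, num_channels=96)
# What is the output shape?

Input shape: (26, 96, 16, 105)
Output shape: (26, 96, 16, 105)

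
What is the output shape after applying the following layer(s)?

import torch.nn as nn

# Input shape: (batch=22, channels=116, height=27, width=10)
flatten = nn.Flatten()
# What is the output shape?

Input shape: (22, 116, 27, 10)
Output shape: (22, 31320)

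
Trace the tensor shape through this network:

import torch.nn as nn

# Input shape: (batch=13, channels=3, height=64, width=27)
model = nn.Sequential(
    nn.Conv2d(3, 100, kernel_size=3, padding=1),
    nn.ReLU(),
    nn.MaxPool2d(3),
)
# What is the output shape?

Input shape: (13, 3, 64, 27)
  -> after Conv2d: (13, 100, 64, 27)
  -> after ReLU: (13, 100, 64, 27)
Output shape: (13, 100, 21, 9)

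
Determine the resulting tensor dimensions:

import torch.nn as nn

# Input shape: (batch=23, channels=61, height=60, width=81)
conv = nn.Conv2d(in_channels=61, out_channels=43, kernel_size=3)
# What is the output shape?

Input shape: (23, 61, 60, 81)
Output shape: (23, 43, 58, 79)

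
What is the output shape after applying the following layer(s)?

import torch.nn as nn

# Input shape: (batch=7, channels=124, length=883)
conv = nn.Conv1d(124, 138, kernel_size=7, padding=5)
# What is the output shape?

Input shape: (7, 124, 883)
Output shape: (7, 138, 887)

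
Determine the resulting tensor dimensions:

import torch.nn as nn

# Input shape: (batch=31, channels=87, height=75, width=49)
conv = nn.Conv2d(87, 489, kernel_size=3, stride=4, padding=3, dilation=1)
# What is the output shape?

Input shape: (31, 87, 75, 49)
Output shape: (31, 489, 20, 14)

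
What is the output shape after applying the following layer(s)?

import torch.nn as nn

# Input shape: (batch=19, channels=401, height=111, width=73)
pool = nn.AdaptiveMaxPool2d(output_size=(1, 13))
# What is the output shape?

Input shape: (19, 401, 111, 73)
Output shape: (19, 401, 1, 13)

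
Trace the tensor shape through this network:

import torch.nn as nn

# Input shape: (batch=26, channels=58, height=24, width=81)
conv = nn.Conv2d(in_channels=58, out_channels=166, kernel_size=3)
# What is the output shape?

Input shape: (26, 58, 24, 81)
Output shape: (26, 166, 22, 79)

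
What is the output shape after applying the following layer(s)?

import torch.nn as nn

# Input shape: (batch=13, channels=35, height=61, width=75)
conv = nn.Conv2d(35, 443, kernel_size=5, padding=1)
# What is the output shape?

Input shape: (13, 35, 61, 75)
Output shape: (13, 443, 59, 73)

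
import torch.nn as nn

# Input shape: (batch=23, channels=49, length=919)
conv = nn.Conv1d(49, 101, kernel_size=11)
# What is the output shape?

Input shape: (23, 49, 919)
Output shape: (23, 101, 909)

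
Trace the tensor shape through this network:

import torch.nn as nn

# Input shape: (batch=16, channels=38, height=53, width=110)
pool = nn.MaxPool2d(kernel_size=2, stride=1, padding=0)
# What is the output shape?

Input shape: (16, 38, 53, 110)
Output shape: (16, 38, 52, 109)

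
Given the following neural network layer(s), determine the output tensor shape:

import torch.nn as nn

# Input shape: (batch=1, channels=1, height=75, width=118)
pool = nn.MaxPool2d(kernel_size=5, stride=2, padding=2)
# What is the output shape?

Input shape: (1, 1, 75, 118)
Output shape: (1, 1, 38, 59)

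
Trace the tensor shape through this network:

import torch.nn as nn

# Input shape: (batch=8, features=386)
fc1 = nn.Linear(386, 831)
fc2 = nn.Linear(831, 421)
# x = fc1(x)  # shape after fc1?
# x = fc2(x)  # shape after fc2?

Input shape: (8, 386)
  -> after fc1: (8, 831)
Output shape: (8, 421)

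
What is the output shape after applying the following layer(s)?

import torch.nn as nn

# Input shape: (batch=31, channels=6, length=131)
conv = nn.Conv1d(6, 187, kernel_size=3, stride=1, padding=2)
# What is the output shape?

Input shape: (31, 6, 131)
Output shape: (31, 187, 133)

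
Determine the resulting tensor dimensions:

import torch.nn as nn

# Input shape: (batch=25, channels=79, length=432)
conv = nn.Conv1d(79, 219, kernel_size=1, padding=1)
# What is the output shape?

Input shape: (25, 79, 432)
Output shape: (25, 219, 434)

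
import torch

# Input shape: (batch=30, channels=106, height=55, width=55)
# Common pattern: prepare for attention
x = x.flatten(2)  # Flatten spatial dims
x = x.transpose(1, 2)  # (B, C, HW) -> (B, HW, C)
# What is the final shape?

Input shape: (30, 106, 55, 55)
  -> after flatten(2): (30, 106, 3025)
Output shape: (30, 3025, 106)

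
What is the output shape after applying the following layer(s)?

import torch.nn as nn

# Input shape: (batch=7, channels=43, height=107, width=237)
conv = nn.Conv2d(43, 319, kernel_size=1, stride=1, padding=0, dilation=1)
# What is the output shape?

Input shape: (7, 43, 107, 237)
Output shape: (7, 319, 107, 237)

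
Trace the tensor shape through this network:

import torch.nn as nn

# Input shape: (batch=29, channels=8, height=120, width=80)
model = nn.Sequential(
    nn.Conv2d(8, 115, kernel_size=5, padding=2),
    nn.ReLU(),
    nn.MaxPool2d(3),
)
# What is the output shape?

Input shape: (29, 8, 120, 80)
  -> after Conv2d: (29, 115, 120, 80)
  -> after ReLU: (29, 115, 120, 80)
Output shape: (29, 115, 40, 26)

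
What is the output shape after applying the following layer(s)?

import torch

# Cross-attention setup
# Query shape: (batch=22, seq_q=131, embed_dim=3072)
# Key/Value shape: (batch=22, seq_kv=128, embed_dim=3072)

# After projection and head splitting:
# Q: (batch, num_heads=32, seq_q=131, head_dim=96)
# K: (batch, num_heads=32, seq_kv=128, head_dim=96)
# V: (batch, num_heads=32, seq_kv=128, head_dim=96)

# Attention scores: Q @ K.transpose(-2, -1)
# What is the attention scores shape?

Input shape: (22, 131, 3072)
Output shape: (22, 32, 131, 128)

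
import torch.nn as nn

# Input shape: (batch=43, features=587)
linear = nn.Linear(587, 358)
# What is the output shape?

Input shape: (43, 587)
Output shape: (43, 358)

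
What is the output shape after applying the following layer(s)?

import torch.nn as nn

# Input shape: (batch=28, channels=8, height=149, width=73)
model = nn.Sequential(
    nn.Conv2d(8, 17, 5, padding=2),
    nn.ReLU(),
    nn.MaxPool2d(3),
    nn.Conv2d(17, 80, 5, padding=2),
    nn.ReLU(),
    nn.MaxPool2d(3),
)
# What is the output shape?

Input shape: (28, 8, 149, 73)
  -> after first Conv2d: (28, 17, 149, 73)
  -> after first MaxPool2d: (28, 17, 49, 24)
  -> after second Conv2d: (28, 80, 49, 24)
Output shape: (28, 80, 16, 8)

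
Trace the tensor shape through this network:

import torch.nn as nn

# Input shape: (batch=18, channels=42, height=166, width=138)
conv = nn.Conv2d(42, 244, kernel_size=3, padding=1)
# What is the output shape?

Input shape: (18, 42, 166, 138)
Output shape: (18, 244, 166, 138)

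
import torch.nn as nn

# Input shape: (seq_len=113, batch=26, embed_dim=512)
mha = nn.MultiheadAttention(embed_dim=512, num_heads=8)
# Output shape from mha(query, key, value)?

Input shape: (113, 26, 512)
Output shape: (113, 26, 512)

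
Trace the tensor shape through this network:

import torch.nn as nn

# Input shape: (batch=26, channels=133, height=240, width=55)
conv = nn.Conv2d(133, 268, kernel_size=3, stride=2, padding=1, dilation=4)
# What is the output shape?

Input shape: (26, 133, 240, 55)
Output shape: (26, 268, 117, 25)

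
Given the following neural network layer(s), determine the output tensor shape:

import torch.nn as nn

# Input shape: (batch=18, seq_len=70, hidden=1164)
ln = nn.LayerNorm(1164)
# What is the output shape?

Input shape: (18, 70, 1164)
Output shape: (18, 70, 1164)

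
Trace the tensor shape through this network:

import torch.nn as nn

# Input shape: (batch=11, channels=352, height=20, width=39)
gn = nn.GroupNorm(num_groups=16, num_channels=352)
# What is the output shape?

Input shape: (11, 352, 20, 39)
Output shape: (11, 352, 20, 39)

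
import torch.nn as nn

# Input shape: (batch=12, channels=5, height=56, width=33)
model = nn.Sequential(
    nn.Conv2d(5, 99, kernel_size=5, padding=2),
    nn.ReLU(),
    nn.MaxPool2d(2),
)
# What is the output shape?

Input shape: (12, 5, 56, 33)
  -> after Conv2d: (12, 99, 56, 33)
  -> after ReLU: (12, 99, 56, 33)
Output shape: (12, 99, 28, 16)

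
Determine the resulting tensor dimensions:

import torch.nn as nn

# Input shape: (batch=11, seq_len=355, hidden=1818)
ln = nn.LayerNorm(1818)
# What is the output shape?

Input shape: (11, 355, 1818)
Output shape: (11, 355, 1818)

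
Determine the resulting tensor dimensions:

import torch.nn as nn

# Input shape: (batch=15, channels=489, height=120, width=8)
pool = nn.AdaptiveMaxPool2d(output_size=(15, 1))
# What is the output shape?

Input shape: (15, 489, 120, 8)
Output shape: (15, 489, 15, 1)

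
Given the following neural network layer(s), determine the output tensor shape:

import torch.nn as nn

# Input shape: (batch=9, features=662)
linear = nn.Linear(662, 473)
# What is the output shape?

Input shape: (9, 662)
Output shape: (9, 473)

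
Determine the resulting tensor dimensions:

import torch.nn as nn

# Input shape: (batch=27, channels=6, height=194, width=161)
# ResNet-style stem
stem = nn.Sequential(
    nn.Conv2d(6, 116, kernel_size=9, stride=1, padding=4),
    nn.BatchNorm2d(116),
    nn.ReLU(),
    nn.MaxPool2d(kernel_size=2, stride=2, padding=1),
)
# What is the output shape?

Input shape: (27, 6, 194, 161)
  -> after Conv2d 9x9 stride=1: (27, 116, 194, 161)
Output shape: (27, 116, 98, 81)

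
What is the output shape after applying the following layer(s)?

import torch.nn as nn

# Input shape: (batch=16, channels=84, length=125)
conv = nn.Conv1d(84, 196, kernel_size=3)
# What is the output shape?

Input shape: (16, 84, 125)
Output shape: (16, 196, 123)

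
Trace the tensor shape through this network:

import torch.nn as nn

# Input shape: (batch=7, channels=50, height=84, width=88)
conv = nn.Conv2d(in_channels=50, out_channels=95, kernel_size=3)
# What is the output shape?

Input shape: (7, 50, 84, 88)
Output shape: (7, 95, 82, 86)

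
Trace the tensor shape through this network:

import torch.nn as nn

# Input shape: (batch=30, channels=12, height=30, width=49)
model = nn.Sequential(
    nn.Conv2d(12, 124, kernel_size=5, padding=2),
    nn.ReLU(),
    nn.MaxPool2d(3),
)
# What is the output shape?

Input shape: (30, 12, 30, 49)
  -> after Conv2d: (30, 124, 30, 49)
  -> after ReLU: (30, 124, 30, 49)
Output shape: (30, 124, 10, 16)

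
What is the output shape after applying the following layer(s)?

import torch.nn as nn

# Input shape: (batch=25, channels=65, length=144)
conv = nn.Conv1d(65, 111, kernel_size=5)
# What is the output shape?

Input shape: (25, 65, 144)
Output shape: (25, 111, 140)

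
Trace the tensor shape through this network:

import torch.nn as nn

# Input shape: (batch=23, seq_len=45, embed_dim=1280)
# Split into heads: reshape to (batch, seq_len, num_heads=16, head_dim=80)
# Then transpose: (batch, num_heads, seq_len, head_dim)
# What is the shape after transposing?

Input shape: (23, 45, 1280)
  -> after reshape: (23, 45, 16, 80)
Output shape: (23, 16, 45, 80)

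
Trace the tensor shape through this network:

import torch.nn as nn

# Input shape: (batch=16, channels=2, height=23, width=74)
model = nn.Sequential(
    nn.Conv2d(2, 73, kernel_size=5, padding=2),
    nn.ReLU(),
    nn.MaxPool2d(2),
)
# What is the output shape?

Input shape: (16, 2, 23, 74)
  -> after Conv2d: (16, 73, 23, 74)
  -> after ReLU: (16, 73, 23, 74)
Output shape: (16, 73, 11, 37)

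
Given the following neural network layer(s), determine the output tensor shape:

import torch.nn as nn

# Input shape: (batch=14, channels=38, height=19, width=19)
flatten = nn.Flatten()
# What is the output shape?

Input shape: (14, 38, 19, 19)
Output shape: (14, 13718)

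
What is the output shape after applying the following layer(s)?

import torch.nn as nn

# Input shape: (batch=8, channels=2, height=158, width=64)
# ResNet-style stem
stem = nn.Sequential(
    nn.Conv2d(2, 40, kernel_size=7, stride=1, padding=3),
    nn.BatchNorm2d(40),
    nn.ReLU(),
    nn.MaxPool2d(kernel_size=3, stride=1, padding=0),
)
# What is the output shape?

Input shape: (8, 2, 158, 64)
  -> after Conv2d 7x7 stride=1: (8, 40, 158, 64)
Output shape: (8, 40, 156, 62)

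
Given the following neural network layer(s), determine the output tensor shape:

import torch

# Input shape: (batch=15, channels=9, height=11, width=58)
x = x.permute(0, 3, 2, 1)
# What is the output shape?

Input shape: (15, 9, 11, 58)
Output shape: (15, 58, 11, 9)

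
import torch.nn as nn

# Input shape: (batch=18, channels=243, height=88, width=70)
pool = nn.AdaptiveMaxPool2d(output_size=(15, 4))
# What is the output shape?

Input shape: (18, 243, 88, 70)
Output shape: (18, 243, 15, 4)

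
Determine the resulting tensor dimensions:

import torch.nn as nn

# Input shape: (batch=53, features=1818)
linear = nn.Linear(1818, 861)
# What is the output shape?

Input shape: (53, 1818)
Output shape: (53, 861)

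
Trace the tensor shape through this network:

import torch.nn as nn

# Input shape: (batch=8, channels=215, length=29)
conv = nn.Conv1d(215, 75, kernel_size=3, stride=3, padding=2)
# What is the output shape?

Input shape: (8, 215, 29)
Output shape: (8, 75, 11)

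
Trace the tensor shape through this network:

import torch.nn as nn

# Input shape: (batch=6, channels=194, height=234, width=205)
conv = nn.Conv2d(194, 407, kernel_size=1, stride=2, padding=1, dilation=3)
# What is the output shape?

Input shape: (6, 194, 234, 205)
Output shape: (6, 407, 118, 104)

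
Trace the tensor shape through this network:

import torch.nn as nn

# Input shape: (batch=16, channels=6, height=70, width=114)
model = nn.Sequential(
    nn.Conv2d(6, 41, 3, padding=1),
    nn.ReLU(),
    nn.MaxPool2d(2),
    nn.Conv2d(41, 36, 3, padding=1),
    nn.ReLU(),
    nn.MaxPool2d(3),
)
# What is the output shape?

Input shape: (16, 6, 70, 114)
  -> after first Conv2d: (16, 41, 70, 114)
  -> after first MaxPool2d: (16, 41, 35, 57)
  -> after second Conv2d: (16, 36, 35, 57)
Output shape: (16, 36, 11, 19)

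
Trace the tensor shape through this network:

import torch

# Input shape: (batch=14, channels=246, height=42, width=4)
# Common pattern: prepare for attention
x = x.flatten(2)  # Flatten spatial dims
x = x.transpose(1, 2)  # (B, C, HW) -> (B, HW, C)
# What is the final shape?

Input shape: (14, 246, 42, 4)
  -> after flatten(2): (14, 246, 168)
Output shape: (14, 168, 246)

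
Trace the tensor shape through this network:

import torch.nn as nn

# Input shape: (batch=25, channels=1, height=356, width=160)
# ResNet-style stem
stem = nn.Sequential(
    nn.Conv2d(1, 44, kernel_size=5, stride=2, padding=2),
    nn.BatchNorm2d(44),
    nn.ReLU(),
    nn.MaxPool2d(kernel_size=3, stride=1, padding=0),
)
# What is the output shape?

Input shape: (25, 1, 356, 160)
  -> after Conv2d 5x5 stride=2: (25, 44, 178, 80)
Output shape: (25, 44, 176, 78)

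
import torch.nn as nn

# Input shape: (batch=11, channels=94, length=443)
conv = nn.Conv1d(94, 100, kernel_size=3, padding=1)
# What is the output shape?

Input shape: (11, 94, 443)
Output shape: (11, 100, 443)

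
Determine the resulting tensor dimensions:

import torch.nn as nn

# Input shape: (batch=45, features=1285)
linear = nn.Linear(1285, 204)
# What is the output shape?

Input shape: (45, 1285)
Output shape: (45, 204)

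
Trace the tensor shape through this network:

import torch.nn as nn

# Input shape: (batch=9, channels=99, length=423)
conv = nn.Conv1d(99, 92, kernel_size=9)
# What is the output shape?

Input shape: (9, 99, 423)
Output shape: (9, 92, 415)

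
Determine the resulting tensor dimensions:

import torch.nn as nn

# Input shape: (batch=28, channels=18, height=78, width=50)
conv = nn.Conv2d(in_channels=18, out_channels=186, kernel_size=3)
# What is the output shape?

Input shape: (28, 18, 78, 50)
Output shape: (28, 186, 76, 48)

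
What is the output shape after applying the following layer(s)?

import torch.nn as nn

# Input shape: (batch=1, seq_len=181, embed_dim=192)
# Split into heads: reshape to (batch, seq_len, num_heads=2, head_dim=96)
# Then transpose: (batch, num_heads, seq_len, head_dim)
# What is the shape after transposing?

Input shape: (1, 181, 192)
  -> after reshape: (1, 181, 2, 96)
Output shape: (1, 2, 181, 96)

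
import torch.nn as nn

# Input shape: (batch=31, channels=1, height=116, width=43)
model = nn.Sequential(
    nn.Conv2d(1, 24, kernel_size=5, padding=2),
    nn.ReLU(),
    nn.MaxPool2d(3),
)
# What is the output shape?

Input shape: (31, 1, 116, 43)
  -> after Conv2d: (31, 24, 116, 43)
  -> after ReLU: (31, 24, 116, 43)
Output shape: (31, 24, 38, 14)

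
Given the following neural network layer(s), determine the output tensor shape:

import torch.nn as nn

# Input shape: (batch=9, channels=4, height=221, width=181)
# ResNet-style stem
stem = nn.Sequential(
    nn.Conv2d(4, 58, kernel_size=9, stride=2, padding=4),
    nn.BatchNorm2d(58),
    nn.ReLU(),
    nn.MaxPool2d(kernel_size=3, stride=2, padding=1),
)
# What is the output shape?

Input shape: (9, 4, 221, 181)
  -> after Conv2d 9x9 stride=2: (9, 58, 111, 91)
Output shape: (9, 58, 56, 46)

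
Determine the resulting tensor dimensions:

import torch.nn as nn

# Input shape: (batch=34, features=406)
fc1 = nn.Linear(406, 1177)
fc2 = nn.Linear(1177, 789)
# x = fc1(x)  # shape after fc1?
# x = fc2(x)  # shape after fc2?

Input shape: (34, 406)
  -> after fc1: (34, 1177)
Output shape: (34, 789)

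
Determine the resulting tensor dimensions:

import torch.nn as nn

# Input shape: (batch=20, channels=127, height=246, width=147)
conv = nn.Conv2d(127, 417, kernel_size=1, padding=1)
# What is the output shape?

Input shape: (20, 127, 246, 147)
Output shape: (20, 417, 248, 149)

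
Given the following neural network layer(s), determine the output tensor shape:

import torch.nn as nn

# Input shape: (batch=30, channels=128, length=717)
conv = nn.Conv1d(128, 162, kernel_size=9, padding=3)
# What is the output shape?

Input shape: (30, 128, 717)
Output shape: (30, 162, 715)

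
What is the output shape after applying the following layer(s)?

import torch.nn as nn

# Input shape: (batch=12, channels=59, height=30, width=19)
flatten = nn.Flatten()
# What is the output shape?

Input shape: (12, 59, 30, 19)
Output shape: (12, 33630)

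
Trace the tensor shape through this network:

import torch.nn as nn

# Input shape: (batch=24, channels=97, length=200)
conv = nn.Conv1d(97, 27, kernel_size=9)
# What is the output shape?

Input shape: (24, 97, 200)
Output shape: (24, 27, 192)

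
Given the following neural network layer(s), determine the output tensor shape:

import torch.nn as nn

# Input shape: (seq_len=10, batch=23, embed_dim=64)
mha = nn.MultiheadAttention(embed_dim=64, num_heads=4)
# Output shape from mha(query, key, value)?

Input shape: (10, 23, 64)
Output shape: (10, 23, 64)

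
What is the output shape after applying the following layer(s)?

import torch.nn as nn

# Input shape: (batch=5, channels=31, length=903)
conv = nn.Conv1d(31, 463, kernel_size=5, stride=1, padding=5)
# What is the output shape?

Input shape: (5, 31, 903)
Output shape: (5, 463, 909)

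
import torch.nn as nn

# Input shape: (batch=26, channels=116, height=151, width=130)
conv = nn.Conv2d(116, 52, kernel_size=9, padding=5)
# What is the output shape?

Input shape: (26, 116, 151, 130)
Output shape: (26, 52, 153, 132)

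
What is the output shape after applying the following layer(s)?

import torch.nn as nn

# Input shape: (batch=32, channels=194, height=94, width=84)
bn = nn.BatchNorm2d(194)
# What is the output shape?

Input shape: (32, 194, 94, 84)
Output shape: (32, 194, 94, 84)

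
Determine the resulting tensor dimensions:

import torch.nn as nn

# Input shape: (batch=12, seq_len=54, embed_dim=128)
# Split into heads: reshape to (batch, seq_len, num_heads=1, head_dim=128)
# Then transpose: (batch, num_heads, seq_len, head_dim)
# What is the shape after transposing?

Input shape: (12, 54, 128)
  -> after reshape: (12, 54, 1, 128)
Output shape: (12, 1, 54, 128)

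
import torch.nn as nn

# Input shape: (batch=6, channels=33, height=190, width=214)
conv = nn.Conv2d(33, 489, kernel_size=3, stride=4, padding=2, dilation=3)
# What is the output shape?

Input shape: (6, 33, 190, 214)
Output shape: (6, 489, 47, 53)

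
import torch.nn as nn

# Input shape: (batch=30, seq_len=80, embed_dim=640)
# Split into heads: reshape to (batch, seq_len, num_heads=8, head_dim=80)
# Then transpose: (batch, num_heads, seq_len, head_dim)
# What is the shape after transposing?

Input shape: (30, 80, 640)
  -> after reshape: (30, 80, 8, 80)
Output shape: (30, 8, 80, 80)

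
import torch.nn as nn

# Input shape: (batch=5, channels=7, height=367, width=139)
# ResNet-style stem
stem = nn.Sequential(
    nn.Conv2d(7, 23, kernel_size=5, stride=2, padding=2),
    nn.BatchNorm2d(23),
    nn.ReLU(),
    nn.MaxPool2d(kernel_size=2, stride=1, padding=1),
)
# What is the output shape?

Input shape: (5, 7, 367, 139)
  -> after Conv2d 5x5 stride=2: (5, 23, 184, 70)
Output shape: (5, 23, 185, 71)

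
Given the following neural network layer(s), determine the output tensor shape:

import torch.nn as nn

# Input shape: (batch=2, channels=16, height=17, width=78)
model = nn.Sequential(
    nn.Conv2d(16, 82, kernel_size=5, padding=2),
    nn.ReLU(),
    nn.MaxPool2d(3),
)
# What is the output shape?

Input shape: (2, 16, 17, 78)
  -> after Conv2d: (2, 82, 17, 78)
  -> after ReLU: (2, 82, 17, 78)
Output shape: (2, 82, 5, 26)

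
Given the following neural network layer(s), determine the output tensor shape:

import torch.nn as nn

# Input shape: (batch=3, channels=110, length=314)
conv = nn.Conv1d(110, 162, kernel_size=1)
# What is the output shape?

Input shape: (3, 110, 314)
Output shape: (3, 162, 314)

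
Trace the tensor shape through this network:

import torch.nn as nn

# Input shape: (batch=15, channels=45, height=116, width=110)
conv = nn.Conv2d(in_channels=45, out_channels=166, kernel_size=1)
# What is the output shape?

Input shape: (15, 45, 116, 110)
Output shape: (15, 166, 116, 110)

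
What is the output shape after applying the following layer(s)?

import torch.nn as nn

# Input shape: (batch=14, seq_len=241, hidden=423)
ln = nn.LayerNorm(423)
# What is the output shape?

Input shape: (14, 241, 423)
Output shape: (14, 241, 423)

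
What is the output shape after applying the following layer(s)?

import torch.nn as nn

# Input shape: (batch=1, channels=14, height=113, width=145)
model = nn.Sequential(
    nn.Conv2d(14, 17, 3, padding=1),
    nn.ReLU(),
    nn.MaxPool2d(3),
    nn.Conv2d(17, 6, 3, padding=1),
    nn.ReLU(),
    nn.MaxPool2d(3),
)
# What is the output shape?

Input shape: (1, 14, 113, 145)
  -> after first Conv2d: (1, 17, 113, 145)
  -> after first MaxPool2d: (1, 17, 37, 48)
  -> after second Conv2d: (1, 6, 37, 48)
Output shape: (1, 6, 12, 16)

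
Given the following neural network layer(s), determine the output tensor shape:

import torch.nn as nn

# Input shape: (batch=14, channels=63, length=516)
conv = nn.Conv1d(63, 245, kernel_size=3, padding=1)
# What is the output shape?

Input shape: (14, 63, 516)
Output shape: (14, 245, 516)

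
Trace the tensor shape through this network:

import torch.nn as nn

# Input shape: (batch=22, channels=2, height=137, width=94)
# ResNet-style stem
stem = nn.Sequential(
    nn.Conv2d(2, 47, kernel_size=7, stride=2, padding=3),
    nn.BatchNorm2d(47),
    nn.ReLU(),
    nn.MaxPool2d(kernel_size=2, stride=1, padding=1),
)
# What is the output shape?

Input shape: (22, 2, 137, 94)
  -> after Conv2d 7x7 stride=2: (22, 47, 69, 47)
Output shape: (22, 47, 70, 48)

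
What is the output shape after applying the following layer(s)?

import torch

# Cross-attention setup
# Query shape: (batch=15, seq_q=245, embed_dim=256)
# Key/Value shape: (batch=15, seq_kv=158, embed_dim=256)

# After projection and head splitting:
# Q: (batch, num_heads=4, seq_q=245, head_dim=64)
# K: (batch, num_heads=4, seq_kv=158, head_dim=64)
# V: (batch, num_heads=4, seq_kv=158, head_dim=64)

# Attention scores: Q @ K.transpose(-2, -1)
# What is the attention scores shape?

Input shape: (15, 245, 256)
Output shape: (15, 4, 245, 158)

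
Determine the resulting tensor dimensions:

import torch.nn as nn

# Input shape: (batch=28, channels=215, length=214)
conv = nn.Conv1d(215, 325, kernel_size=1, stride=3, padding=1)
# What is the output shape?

Input shape: (28, 215, 214)
Output shape: (28, 325, 72)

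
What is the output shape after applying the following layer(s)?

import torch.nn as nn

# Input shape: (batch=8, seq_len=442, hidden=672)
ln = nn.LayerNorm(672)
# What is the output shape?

Input shape: (8, 442, 672)
Output shape: (8, 442, 672)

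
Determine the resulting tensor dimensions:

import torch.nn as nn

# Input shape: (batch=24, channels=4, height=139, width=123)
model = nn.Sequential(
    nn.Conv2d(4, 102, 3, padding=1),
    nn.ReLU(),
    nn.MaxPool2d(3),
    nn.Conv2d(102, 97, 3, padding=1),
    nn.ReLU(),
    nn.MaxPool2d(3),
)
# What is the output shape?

Input shape: (24, 4, 139, 123)
  -> after first Conv2d: (24, 102, 139, 123)
  -> after first MaxPool2d: (24, 102, 46, 41)
  -> after second Conv2d: (24, 97, 46, 41)
Output shape: (24, 97, 15, 13)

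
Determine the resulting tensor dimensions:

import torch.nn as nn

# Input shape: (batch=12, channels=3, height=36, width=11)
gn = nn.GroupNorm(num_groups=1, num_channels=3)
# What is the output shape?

Input shape: (12, 3, 36, 11)
Output shape: (12, 3, 36, 11)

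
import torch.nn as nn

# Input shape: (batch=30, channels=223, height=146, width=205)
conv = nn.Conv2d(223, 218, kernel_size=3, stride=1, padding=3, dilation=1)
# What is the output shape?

Input shape: (30, 223, 146, 205)
Output shape: (30, 218, 150, 209)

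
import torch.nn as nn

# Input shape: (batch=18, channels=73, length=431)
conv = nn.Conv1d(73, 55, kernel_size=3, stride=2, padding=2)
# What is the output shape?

Input shape: (18, 73, 431)
Output shape: (18, 55, 217)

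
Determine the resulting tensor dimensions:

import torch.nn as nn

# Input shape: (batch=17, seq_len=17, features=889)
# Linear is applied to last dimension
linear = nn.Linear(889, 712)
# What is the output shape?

Input shape: (17, 17, 889)
Output shape: (17, 17, 712)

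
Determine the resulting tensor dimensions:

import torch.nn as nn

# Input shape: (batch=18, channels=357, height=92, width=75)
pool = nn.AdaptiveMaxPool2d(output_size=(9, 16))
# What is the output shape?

Input shape: (18, 357, 92, 75)
Output shape: (18, 357, 9, 16)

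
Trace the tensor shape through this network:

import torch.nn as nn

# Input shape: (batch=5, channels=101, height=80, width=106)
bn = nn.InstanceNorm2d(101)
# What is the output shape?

Input shape: (5, 101, 80, 106)
Output shape: (5, 101, 80, 106)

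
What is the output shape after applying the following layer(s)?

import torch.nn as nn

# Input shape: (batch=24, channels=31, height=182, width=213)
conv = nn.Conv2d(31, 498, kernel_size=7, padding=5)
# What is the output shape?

Input shape: (24, 31, 182, 213)
Output shape: (24, 498, 186, 217)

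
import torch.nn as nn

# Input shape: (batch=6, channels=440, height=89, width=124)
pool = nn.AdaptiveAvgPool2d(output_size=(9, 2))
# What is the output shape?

Input shape: (6, 440, 89, 124)
Output shape: (6, 440, 9, 2)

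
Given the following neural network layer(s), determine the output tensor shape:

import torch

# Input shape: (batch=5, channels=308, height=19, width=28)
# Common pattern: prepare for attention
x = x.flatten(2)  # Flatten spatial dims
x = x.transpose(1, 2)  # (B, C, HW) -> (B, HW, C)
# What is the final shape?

Input shape: (5, 308, 19, 28)
  -> after flatten(2): (5, 308, 532)
Output shape: (5, 532, 308)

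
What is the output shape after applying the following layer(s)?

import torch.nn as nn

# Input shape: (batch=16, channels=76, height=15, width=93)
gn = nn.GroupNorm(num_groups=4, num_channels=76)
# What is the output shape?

Input shape: (16, 76, 15, 93)
Output shape: (16, 76, 15, 93)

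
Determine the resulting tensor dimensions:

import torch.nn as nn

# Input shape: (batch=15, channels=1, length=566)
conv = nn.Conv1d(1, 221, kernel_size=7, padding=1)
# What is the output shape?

Input shape: (15, 1, 566)
Output shape: (15, 221, 562)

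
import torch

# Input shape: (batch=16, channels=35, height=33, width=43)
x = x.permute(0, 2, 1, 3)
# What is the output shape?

Input shape: (16, 35, 33, 43)
Output shape: (16, 33, 35, 43)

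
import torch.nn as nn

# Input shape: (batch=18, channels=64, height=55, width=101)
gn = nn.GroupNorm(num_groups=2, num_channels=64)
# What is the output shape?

Input shape: (18, 64, 55, 101)
Output shape: (18, 64, 55, 101)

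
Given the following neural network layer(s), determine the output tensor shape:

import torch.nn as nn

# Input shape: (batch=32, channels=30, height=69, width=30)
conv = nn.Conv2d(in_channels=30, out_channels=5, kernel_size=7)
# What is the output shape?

Input shape: (32, 30, 69, 30)
Output shape: (32, 5, 63, 24)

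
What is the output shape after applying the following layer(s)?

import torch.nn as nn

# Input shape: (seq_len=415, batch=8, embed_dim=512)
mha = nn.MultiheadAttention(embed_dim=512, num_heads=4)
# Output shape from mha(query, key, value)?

Input shape: (415, 8, 512)
Output shape: (415, 8, 512)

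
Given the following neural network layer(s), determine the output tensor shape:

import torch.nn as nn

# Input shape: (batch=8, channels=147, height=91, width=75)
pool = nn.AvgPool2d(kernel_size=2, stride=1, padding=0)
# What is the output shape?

Input shape: (8, 147, 91, 75)
Output shape: (8, 147, 90, 74)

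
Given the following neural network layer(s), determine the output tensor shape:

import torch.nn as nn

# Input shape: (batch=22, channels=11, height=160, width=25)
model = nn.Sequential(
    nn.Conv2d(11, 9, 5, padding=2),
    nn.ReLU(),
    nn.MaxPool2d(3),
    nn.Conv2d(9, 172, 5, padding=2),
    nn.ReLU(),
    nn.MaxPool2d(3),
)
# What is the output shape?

Input shape: (22, 11, 160, 25)
  -> after first Conv2d: (22, 9, 160, 25)
  -> after first MaxPool2d: (22, 9, 53, 8)
  -> after second Conv2d: (22, 172, 53, 8)
Output shape: (22, 172, 17, 2)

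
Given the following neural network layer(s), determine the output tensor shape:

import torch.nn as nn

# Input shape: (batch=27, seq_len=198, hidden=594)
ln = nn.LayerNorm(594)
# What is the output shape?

Input shape: (27, 198, 594)
Output shape: (27, 198, 594)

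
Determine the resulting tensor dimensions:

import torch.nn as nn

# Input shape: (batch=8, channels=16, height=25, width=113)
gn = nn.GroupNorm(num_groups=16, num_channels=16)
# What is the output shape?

Input shape: (8, 16, 25, 113)
Output shape: (8, 16, 25, 113)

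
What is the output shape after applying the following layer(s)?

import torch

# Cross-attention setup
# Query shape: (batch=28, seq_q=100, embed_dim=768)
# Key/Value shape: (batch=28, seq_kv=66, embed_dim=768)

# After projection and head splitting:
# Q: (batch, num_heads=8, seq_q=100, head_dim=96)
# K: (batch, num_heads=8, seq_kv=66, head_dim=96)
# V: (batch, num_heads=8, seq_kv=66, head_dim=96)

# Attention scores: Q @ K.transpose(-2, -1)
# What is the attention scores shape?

Input shape: (28, 100, 768)
Output shape: (28, 8, 100, 66)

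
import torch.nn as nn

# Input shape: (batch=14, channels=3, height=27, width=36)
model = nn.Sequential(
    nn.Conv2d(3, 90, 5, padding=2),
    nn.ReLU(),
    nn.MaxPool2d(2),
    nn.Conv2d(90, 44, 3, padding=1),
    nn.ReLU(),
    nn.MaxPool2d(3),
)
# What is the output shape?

Input shape: (14, 3, 27, 36)
  -> after first Conv2d: (14, 90, 27, 36)
  -> after first MaxPool2d: (14, 90, 13, 18)
  -> after second Conv2d: (14, 44, 13, 18)
Output shape: (14, 44, 4, 6)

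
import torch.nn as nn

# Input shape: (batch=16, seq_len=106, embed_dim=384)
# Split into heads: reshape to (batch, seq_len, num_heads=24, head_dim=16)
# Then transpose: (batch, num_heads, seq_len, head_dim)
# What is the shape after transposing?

Input shape: (16, 106, 384)
  -> after reshape: (16, 106, 24, 16)
Output shape: (16, 24, 106, 16)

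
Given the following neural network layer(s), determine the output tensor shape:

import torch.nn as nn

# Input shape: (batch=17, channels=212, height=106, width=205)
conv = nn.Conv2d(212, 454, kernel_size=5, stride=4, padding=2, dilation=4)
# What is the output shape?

Input shape: (17, 212, 106, 205)
Output shape: (17, 454, 24, 49)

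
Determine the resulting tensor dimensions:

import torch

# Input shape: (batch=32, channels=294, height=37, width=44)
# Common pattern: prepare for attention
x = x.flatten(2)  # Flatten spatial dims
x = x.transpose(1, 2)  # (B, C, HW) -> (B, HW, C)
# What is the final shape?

Input shape: (32, 294, 37, 44)
  -> after flatten(2): (32, 294, 1628)
Output shape: (32, 1628, 294)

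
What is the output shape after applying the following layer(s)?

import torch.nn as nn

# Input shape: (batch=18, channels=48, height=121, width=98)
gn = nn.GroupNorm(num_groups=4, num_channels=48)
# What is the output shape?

Input shape: (18, 48, 121, 98)
Output shape: (18, 48, 121, 98)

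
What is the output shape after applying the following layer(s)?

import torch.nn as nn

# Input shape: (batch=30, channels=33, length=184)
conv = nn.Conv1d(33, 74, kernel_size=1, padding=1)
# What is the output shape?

Input shape: (30, 33, 184)
Output shape: (30, 74, 186)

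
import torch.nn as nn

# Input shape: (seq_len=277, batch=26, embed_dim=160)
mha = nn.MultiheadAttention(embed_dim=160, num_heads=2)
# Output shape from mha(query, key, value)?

Input shape: (277, 26, 160)
Output shape: (277, 26, 160)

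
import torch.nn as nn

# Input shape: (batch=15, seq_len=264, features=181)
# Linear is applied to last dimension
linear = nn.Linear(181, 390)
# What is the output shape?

Input shape: (15, 264, 181)
Output shape: (15, 264, 390)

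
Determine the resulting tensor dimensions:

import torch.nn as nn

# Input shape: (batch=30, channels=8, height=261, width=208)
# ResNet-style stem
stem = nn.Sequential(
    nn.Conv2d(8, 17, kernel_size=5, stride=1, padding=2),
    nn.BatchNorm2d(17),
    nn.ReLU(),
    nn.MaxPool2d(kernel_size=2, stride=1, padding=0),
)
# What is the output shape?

Input shape: (30, 8, 261, 208)
  -> after Conv2d 5x5 stride=1: (30, 17, 261, 208)
Output shape: (30, 17, 260, 207)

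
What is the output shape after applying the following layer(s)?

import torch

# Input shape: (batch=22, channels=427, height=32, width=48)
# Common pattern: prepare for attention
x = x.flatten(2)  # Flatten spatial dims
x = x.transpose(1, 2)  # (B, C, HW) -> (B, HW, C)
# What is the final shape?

Input shape: (22, 427, 32, 48)
  -> after flatten(2): (22, 427, 1536)
Output shape: (22, 1536, 427)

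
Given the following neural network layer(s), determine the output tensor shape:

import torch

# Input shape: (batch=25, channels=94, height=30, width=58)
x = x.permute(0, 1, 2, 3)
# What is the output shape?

Input shape: (25, 94, 30, 58)
Output shape: (25, 94, 30, 58)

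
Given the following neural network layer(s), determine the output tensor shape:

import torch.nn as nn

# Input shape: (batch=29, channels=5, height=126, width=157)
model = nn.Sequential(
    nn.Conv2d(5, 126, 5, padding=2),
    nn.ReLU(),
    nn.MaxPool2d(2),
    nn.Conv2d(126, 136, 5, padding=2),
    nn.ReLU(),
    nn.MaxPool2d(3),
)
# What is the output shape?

Input shape: (29, 5, 126, 157)
  -> after first Conv2d: (29, 126, 126, 157)
  -> after first MaxPool2d: (29, 126, 63, 78)
  -> after second Conv2d: (29, 136, 63, 78)
Output shape: (29, 136, 21, 26)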